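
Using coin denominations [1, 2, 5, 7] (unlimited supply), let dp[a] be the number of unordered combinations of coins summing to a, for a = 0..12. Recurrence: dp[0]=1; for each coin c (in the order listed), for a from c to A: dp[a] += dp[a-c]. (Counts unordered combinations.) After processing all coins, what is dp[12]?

after  coin     0     1     2     3     4     5     6     7     8     9    10    11    12
          1     1     1     1     1     1     1     1     1     1     1     1     1     1
          2     1     1     2     2     3     3     4     4     5     5     6     6     7
          5     1     1     2     2     3     4     5     6     7     8    10    11    13
          7     1     1     2     2     3     4     5     7     8    10    12    14    17

17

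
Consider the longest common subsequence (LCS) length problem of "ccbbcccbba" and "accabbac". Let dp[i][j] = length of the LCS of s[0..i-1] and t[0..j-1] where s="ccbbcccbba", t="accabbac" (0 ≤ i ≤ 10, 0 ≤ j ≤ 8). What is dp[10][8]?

   ''  a  c  c  a  b  b  a  c
''  0  0  0  0  0  0  0  0  0
 c  0  0  1  1  1  1  1  1  1
 c  0  0  1  2  2  2  2  2  2
 b  0  0  1  2  2  3  3  3  3
 b  0  0  1  2  2  3  4  4  4
 c  0  0  1  2  2  3  4  4  5
 c  0  0  1  2  2  3  4  4  5
 c  0  0  1  2  2  3  4  4  5
 b  0  0  1  2  2  3  4  4  5
 b  0  0  1  2  2  3  4  4  5
 a  0  1  1  2  3  3  4  5  5

5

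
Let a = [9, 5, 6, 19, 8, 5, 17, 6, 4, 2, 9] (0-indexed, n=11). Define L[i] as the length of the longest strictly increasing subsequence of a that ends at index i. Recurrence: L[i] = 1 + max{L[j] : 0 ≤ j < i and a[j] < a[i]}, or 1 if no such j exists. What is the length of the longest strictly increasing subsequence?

   i    0    1    2    3    4    5    6    7    8    9   10
a[i]    9    5    6   19    8    5   17    6    4    2    9
L[i]    1    1    2    3    3    1    4    2    1    1    4

4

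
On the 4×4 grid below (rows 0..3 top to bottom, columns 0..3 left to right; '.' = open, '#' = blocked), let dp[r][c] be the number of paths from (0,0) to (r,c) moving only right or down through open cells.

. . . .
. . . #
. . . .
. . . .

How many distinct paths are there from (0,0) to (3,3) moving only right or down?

r\c   0   1   2   3
  0   1   1   1   1
  1   1   2   3   0
  2   1   3   6   6
  3   1   4  10  16

16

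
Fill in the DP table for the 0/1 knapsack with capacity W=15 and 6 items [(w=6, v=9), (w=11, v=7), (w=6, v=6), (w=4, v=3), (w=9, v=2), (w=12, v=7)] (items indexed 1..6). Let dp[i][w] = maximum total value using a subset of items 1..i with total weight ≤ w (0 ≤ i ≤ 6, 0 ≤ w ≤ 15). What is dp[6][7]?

i\w   0   1   2   3   4   5   6   7   8   9  10  11  12  13  14  15
  0   0   0   0   0   0   0   0   0   0   0   0   0   0   0   0   0
  1   0   0   0   0   0   0   9   9   9   9   9   9   9   9   9   9
  2   0   0   0   0   0   0   9   9   9   9   9   9   9   9   9   9
  3   0   0   0   0   0   0   9   9   9   9   9   9  15  15  15  15
  4   0   0   0   0   3   3   9   9   9   9  12  12  15  15  15  15
  5   0   0   0   0   3   3   9   9   9   9  12  12  15  15  15  15
  6   0   0   0   0   3   3   9   9   9   9  12  12  15  15  15  15

9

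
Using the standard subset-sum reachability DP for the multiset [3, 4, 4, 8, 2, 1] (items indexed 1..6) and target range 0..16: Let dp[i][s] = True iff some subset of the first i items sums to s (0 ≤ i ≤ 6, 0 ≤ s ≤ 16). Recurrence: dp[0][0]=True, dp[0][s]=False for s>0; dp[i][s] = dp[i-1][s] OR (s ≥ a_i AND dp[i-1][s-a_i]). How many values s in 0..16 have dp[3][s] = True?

6

i\s   0   1   2   3   4   5   6   7   8   9  10  11  12  13  14  15  16
  0   T   F   F   F   F   F   F   F   F   F   F   F   F   F   F   F   F
  1   T   F   F   T   F   F   F   F   F   F   F   F   F   F   F   F   F
  2   T   F   F   T   T   F   F   T   F   F   F   F   F   F   F   F   F
  3   T   F   F   T   T   F   F   T   T   F   F   T   F   F   F   F   F
  4   T   F   F   T   T   F   F   T   T   F   F   T   T   F   F   T   T
  5   T   F   T   T   T   T   T   T   T   T   T   T   T   T   T   T   T
  6   T   T   T   T   T   T   T   T   T   T   T   T   T   T   T   T   T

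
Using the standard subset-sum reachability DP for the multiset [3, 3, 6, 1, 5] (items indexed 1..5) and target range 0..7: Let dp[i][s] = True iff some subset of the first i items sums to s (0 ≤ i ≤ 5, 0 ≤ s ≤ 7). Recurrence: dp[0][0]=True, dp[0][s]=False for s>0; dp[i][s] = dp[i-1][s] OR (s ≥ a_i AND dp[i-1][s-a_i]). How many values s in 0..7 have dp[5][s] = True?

7

i\s   0   1   2   3   4   5   6   7
  0   T   F   F   F   F   F   F   F
  1   T   F   F   T   F   F   F   F
  2   T   F   F   T   F   F   T   F
  3   T   F   F   T   F   F   T   F
  4   T   T   F   T   T   F   T   T
  5   T   T   F   T   T   T   T   T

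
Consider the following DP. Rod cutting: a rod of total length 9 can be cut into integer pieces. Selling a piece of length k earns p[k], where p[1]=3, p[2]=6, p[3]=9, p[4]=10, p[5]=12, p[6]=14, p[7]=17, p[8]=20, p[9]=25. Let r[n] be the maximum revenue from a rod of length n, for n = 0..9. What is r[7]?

   n    0    1    2    3    4    5    6    7    8    9
r[n]    0    3    6    9   12   15   18   21   24   27

21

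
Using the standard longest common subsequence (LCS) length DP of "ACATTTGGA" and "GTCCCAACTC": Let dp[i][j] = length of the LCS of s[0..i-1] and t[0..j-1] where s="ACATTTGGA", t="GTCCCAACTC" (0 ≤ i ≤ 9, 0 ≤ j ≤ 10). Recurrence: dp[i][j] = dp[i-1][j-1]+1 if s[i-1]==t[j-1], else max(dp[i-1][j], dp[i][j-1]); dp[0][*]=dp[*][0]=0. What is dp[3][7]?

   ''  G  T  C  C  C  A  A  C  T  C
''  0  0  0  0  0  0  0  0  0  0  0
 A  0  0  0  0  0  0  1  1  1  1  1
 C  0  0  0  1  1  1  1  1  2  2  2
 A  0  0  0  1  1  1  2  2  2  2  2
 T  0  0  1  1  1  1  2  2  2  3  3
 T  0  0  1  1  1  1  2  2  2  3  3
 T  0  0  1  1  1  1  2  2  2  3  3
 G  0  1  1  1  1  1  2  2  2  3  3
 G  0  1  1  1  1  1  2  2  2  3  3
 A  0  1  1  1  1  1  2  3  3  3  3

2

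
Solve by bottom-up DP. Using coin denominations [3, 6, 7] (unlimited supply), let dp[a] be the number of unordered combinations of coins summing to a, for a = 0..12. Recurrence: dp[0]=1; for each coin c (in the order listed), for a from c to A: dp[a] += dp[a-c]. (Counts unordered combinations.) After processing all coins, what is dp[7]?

after  coin     0     1     2     3     4     5     6     7     8     9    10    11    12
          3     1     0     0     1     0     0     1     0     0     1     0     0     1
          6     1     0     0     1     0     0     2     0     0     2     0     0     3
          7     1     0     0     1     0     0     2     1     0     2     1     0     3

1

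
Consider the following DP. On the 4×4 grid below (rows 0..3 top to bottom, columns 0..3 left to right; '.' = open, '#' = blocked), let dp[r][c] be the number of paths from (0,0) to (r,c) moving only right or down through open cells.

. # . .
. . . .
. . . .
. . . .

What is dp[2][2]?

r\c   0   1   2   3
  0   1   0   0   0
  1   1   1   1   1
  2   1   2   3   4
  3   1   3   6  10

3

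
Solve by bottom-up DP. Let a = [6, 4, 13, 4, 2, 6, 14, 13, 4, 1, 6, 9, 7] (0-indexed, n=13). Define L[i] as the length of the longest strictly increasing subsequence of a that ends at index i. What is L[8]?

2

   i    0    1    2    3    4    5    6    7    8    9   10   11   12
a[i]    6    4   13    4    2    6   14   13    4    1    6    9    7
L[i]    1    1    2    1    1    2    3    3    2    1    3    4    4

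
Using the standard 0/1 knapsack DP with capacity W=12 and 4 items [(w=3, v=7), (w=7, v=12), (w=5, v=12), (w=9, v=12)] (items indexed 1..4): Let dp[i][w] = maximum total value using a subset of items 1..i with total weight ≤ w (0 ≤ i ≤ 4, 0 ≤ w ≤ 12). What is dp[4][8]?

19

i\w   0   1   2   3   4   5   6   7   8   9  10  11  12
  0   0   0   0   0   0   0   0   0   0   0   0   0   0
  1   0   0   0   7   7   7   7   7   7   7   7   7   7
  2   0   0   0   7   7   7   7  12  12  12  19  19  19
  3   0   0   0   7   7  12  12  12  19  19  19  19  24
  4   0   0   0   7   7  12  12  12  19  19  19  19  24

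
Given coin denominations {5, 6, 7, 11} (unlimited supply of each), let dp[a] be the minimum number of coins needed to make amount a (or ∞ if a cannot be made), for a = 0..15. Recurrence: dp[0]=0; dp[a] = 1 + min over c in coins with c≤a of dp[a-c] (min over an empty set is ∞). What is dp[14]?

 a  0  1  2  3  4  5  6  7  8  9 10 11 12 13 14 15
dp  0  -  -  -  -  1  1  1  -  -  2  1  2  2  2  3
(- denotes ∞ / unreachable)

2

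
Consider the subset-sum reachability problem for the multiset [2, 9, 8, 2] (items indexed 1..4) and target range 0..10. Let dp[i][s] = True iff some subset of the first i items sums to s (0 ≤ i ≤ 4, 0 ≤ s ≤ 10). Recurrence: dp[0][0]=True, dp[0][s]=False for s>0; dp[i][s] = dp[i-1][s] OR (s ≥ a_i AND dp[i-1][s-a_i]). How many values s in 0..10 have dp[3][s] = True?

i\s   0   1   2   3   4   5   6   7   8   9  10
  0   T   F   F   F   F   F   F   F   F   F   F
  1   T   F   T   F   F   F   F   F   F   F   F
  2   T   F   T   F   F   F   F   F   F   T   F
  3   T   F   T   F   F   F   F   F   T   T   T
  4   T   F   T   F   T   F   F   F   T   T   T

5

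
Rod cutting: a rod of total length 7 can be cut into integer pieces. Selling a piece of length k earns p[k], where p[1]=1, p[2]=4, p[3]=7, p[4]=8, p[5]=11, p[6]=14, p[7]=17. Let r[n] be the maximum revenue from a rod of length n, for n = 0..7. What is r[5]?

11

   n    0    1    2    3    4    5    6    7
r[n]    0    1    4    7    8   11   14   17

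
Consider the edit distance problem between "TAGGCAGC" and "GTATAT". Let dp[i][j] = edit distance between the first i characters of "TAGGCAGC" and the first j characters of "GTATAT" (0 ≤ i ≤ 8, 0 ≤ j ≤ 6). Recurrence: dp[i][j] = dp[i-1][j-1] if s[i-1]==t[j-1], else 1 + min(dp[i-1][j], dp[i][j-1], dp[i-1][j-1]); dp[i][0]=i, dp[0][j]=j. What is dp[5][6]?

   ''  G  T  A  T  A  T
''  0  1  2  3  4  5  6
 T  1  1  1  2  3  4  5
 A  2  2  2  1  2  3  4
 G  3  2  3  2  2  3  4
 G  4  3  3  3  3  3  4
 C  5  4  4  4  4  4  4
 A  6  5  5  4  5  4  5
 G  7  6  6  5  5  5  5
 C  8  7  7  6  6  6  6

4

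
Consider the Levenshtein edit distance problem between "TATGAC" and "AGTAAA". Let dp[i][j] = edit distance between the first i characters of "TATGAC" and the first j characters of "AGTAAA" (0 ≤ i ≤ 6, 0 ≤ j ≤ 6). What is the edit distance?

   ''  A  G  T  A  A  A
''  0  1  2  3  4  5  6
 T  1  1  2  2  3  4  5
 A  2  1  2  3  2  3  4
 T  3  2  2  2  3  3  4
 G  4  3  2  3  3  4  4
 A  5  4  3  3  3  3  4
 C  6  5  4  4  4  4  4

4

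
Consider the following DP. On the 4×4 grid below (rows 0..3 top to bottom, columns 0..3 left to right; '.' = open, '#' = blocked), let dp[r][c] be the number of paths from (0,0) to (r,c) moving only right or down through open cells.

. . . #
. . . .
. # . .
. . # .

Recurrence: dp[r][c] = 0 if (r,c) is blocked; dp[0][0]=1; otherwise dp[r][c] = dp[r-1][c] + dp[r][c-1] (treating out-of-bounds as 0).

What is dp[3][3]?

6

r\c   0   1   2   3
  0   1   1   1   0
  1   1   2   3   3
  2   1   0   3   6
  3   1   1   0   6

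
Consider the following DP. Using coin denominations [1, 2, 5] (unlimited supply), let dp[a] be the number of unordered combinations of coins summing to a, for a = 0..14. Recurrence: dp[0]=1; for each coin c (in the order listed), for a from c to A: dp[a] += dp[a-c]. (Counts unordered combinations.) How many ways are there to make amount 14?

after  coin     0     1     2     3     4     5     6     7     8     9    10    11    12    13    14
          1     1     1     1     1     1     1     1     1     1     1     1     1     1     1     1
          2     1     1     2     2     3     3     4     4     5     5     6     6     7     7     8
          5     1     1     2     2     3     4     5     6     7     8    10    11    13    14    16

16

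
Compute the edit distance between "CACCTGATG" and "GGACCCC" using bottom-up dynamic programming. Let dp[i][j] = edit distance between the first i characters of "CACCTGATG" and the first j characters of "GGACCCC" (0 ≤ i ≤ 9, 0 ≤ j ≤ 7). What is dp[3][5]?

3

   ''  G  G  A  C  C  C  C
''  0  1  2  3  4  5  6  7
 C  1  1  2  3  3  4  5  6
 A  2  2  2  2  3  4  5  6
 C  3  3  3  3  2  3  4  5
 C  4  4  4  4  3  2  3  4
 T  5  5  5  5  4  3  3  4
 G  6  5  5  6  5  4  4  4
 A  7  6  6  5  6  5  5  5
 T  8  7  7  6  6  6  6  6
 G  9  8  7  7  7  7  7  7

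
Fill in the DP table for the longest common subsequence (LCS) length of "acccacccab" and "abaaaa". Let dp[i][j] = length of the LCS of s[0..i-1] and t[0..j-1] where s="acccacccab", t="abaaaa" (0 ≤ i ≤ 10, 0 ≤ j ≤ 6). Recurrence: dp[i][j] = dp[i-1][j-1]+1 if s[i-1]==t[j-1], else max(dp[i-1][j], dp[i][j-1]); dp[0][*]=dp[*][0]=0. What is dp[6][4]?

2

   ''  a  b  a  a  a  a
''  0  0  0  0  0  0  0
 a  0  1  1  1  1  1  1
 c  0  1  1  1  1  1  1
 c  0  1  1  1  1  1  1
 c  0  1  1  1  1  1  1
 a  0  1  1  2  2  2  2
 c  0  1  1  2  2  2  2
 c  0  1  1  2  2  2  2
 c  0  1  1  2  2  2  2
 a  0  1  1  2  3  3  3
 b  0  1  2  2  3  3  3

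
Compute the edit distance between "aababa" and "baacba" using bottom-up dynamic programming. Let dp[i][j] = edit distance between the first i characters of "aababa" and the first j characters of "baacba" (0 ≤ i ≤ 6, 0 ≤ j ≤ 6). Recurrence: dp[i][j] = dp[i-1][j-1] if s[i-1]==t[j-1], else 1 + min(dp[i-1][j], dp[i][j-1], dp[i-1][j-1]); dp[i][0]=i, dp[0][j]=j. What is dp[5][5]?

3

   ''  b  a  a  c  b  a
''  0  1  2  3  4  5  6
 a  1  1  1  2  3  4  5
 a  2  2  1  1  2  3  4
 b  3  2  2  2  2  2  3
 a  4  3  2  2  3  3  2
 b  5  4  3  3  3  3  3
 a  6  5  4  3  4  4  3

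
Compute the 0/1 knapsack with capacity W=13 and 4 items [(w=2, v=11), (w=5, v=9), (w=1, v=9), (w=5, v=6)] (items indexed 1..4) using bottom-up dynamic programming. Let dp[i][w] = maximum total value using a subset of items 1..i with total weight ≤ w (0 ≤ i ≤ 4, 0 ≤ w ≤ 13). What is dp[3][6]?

i\w   0   1   2   3   4   5   6   7   8   9  10  11  12  13
  0   0   0   0   0   0   0   0   0   0   0   0   0   0   0
  1   0   0  11  11  11  11  11  11  11  11  11  11  11  11
  2   0   0  11  11  11  11  11  20  20  20  20  20  20  20
  3   0   9  11  20  20  20  20  20  29  29  29  29  29  29
  4   0   9  11  20  20  20  20  20  29  29  29  29  29  35

20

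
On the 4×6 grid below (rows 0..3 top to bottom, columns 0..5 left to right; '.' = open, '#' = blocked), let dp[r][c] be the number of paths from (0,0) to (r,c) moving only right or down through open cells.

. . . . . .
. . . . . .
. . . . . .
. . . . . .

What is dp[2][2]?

6

r\c   0   1   2   3   4   5
  0   1   1   1   1   1   1
  1   1   2   3   4   5   6
  2   1   3   6  10  15  21
  3   1   4  10  20  35  56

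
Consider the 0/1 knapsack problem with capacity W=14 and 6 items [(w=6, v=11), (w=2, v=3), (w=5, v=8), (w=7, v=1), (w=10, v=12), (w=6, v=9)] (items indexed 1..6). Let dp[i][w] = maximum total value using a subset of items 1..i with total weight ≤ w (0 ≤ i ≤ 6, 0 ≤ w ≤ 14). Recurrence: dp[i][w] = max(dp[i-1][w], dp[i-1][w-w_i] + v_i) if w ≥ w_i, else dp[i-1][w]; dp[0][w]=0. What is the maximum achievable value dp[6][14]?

i\w   0   1   2   3   4   5   6   7   8   9  10  11  12  13  14
  0   0   0   0   0   0   0   0   0   0   0   0   0   0   0   0
  1   0   0   0   0   0   0  11  11  11  11  11  11  11  11  11
  2   0   0   3   3   3   3  11  11  14  14  14  14  14  14  14
  3   0   0   3   3   3   8  11  11  14  14  14  19  19  22  22
  4   0   0   3   3   3   8  11  11  14  14  14  19  19  22  22
  5   0   0   3   3   3   8  11  11  14  14  14  19  19  22  22
  6   0   0   3   3   3   8  11  11  14  14  14  19  20  22  23

23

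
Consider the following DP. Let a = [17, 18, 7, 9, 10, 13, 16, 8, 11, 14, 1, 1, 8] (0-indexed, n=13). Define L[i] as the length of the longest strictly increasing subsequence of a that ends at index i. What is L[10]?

   i    0    1    2    3    4    5    6    7    8    9   10   11   12
a[i]   17   18    7    9   10   13   16    8   11   14    1    1    8
L[i]    1    2    1    2    3    4    5    2    4    5    1    1    2

1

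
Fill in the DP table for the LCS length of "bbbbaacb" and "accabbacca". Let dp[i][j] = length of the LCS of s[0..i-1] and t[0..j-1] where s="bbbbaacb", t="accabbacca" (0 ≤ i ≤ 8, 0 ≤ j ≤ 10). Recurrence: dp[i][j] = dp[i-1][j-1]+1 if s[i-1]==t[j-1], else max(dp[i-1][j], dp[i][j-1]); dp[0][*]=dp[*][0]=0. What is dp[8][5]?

   ''  a  c  c  a  b  b  a  c  c  a
''  0  0  0  0  0  0  0  0  0  0  0
 b  0  0  0  0  0  1  1  1  1  1  1
 b  0  0  0  0  0  1  2  2  2  2  2
 b  0  0  0  0  0  1  2  2  2  2  2
 b  0  0  0  0  0  1  2  2  2  2  2
 a  0  1  1  1  1  1  2  3  3  3  3
 a  0  1  1  1  2  2  2  3  3  3  4
 c  0  1  2  2  2  2  2  3  4  4  4
 b  0  1  2  2  2  3  3  3  4  4  4

3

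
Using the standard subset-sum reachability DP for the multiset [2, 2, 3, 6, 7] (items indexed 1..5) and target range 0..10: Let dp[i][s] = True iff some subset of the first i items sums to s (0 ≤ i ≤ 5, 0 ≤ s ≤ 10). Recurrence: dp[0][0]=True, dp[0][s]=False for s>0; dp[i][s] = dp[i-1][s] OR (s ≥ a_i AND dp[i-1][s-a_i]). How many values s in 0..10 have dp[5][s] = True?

i\s   0   1   2   3   4   5   6   7   8   9  10
  0   T   F   F   F   F   F   F   F   F   F   F
  1   T   F   T   F   F   F   F   F   F   F   F
  2   T   F   T   F   T   F   F   F   F   F   F
  3   T   F   T   T   T   T   F   T   F   F   F
  4   T   F   T   T   T   T   T   T   T   T   T
  5   T   F   T   T   T   T   T   T   T   T   T

10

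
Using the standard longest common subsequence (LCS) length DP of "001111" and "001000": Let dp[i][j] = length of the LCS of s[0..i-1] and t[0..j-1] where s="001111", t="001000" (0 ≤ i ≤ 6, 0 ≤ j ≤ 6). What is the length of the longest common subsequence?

3

   ''  0  0  1  0  0  0
''  0  0  0  0  0  0  0
 0  0  1  1  1  1  1  1
 0  0  1  2  2  2  2  2
 1  0  1  2  3  3  3  3
 1  0  1  2  3  3  3  3
 1  0  1  2  3  3  3  3
 1  0  1  2  3  3  3  3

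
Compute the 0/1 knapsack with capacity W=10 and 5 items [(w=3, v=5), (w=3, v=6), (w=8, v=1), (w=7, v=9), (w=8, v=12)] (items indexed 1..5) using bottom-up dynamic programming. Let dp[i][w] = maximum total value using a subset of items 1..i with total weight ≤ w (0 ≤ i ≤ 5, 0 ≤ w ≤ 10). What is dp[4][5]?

6

i\w   0   1   2   3   4   5   6   7   8   9  10
  0   0   0   0   0   0   0   0   0   0   0   0
  1   0   0   0   5   5   5   5   5   5   5   5
  2   0   0   0   6   6   6  11  11  11  11  11
  3   0   0   0   6   6   6  11  11  11  11  11
  4   0   0   0   6   6   6  11  11  11  11  15
  5   0   0   0   6   6   6  11  11  12  12  15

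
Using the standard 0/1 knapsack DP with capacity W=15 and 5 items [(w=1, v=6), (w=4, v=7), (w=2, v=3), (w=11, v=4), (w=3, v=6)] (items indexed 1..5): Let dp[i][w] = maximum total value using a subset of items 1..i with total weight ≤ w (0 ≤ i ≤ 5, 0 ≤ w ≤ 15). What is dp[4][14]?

i\w   0   1   2   3   4   5   6   7   8   9  10  11  12  13  14  15
  0   0   0   0   0   0   0   0   0   0   0   0   0   0   0   0   0
  1   0   6   6   6   6   6   6   6   6   6   6   6   6   6   6   6
  2   0   6   6   6   7  13  13  13  13  13  13  13  13  13  13  13
  3   0   6   6   9   9  13  13  16  16  16  16  16  16  16  16  16
  4   0   6   6   9   9  13  13  16  16  16  16  16  16  16  16  16
  5   0   6   6   9  12  13  15  16  19  19  22  22  22  22  22  22

16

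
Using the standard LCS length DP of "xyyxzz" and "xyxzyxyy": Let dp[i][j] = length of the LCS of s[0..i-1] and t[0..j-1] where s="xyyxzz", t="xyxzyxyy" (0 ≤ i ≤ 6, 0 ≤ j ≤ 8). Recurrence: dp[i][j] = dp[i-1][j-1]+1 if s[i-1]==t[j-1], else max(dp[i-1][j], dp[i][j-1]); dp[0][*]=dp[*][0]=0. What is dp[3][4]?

   ''  x  y  x  z  y  x  y  y
''  0  0  0  0  0  0  0  0  0
 x  0  1  1  1  1  1  1  1  1
 y  0  1  2  2  2  2  2  2  2
 y  0  1  2  2  2  3  3  3  3
 x  0  1  2  3  3  3  4  4  4
 z  0  1  2  3  4  4  4  4  4
 z  0  1  2  3  4  4  4  4  4

2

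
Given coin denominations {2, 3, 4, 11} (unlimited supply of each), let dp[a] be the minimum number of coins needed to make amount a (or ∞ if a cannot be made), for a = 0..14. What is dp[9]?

 a  0  1  2  3  4  5  6  7  8  9 10 11 12 13 14
dp  0  -  1  1  1  2  2  2  2  3  3  1  3  2  2
(- denotes ∞ / unreachable)

3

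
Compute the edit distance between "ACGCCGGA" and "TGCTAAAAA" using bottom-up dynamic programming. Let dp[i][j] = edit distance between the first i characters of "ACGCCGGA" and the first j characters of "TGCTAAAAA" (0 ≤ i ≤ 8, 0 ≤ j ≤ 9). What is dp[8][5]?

   ''  T  G  C  T  A  A  A  A  A
''  0  1  2  3  4  5  6  7  8  9
 A  1  1  2  3  4  4  5  6  7  8
 C  2  2  2  2  3  4  5  6  7  8
 G  3  3  2  3  3  4  5  6  7  8
 C  4  4  3  2  3  4  5  6  7  8
 C  5  5  4  3  3  4  5  6  7  8
 G  6  6  5  4  4  4  5  6  7  8
 G  7  7  6  5  5  5  5  6  7  8
 A  8  8  7  6  6  5  5  5  6  7

5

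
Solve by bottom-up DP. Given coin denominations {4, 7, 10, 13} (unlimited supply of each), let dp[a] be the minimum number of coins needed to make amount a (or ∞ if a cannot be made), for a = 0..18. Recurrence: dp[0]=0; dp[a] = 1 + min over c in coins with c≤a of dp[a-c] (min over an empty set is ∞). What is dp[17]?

 a  0  1  2  3  4  5  6  7  8  9 10 11 12 13 14 15 16 17 18
dp  0  -  -  -  1  -  -  1  2  -  1  2  3  1  2  3  4  2  3
(- denotes ∞ / unreachable)

2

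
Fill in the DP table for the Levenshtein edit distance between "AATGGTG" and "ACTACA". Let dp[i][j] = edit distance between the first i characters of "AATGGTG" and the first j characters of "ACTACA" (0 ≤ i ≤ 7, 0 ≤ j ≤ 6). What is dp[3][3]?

   ''  A  C  T  A  C  A
''  0  1  2  3  4  5  6
 A  1  0  1  2  3  4  5
 A  2  1  1  2  2  3  4
 T  3  2  2  1  2  3  4
 G  4  3  3  2  2  3  4
 G  5  4  4  3  3  3  4
 T  6  5  5  4  4  4  4
 G  7  6  6  5  5  5  5

1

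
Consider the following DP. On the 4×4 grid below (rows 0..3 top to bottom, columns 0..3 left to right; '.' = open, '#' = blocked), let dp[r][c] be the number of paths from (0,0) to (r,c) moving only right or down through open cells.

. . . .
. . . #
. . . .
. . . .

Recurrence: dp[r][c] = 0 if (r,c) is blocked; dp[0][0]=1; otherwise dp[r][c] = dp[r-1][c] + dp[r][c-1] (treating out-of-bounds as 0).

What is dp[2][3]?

6

r\c   0   1   2   3
  0   1   1   1   1
  1   1   2   3   0
  2   1   3   6   6
  3   1   4  10  16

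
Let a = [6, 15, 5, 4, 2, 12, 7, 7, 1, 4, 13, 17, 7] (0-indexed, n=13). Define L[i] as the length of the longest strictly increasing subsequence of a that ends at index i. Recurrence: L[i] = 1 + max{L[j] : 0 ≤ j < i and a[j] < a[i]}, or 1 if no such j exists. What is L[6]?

2

   i    0    1    2    3    4    5    6    7    8    9   10   11   12
a[i]    6   15    5    4    2   12    7    7    1    4   13   17    7
L[i]    1    2    1    1    1    2    2    2    1    2    3    4    3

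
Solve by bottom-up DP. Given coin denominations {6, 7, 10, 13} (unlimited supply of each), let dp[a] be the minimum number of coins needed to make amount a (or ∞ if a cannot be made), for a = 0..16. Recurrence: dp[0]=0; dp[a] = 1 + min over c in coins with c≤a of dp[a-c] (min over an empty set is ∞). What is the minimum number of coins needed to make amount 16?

 a  0  1  2  3  4  5  6  7  8  9 10 11 12 13 14 15 16
dp  0  -  -  -  -  -  1  1  -  -  1  -  2  1  2  -  2
(- denotes ∞ / unreachable)

2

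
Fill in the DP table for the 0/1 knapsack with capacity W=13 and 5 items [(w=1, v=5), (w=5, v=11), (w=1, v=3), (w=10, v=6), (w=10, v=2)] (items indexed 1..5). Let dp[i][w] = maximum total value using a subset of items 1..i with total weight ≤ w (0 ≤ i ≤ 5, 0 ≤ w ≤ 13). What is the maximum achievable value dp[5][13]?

19

i\w   0   1   2   3   4   5   6   7   8   9  10  11  12  13
  0   0   0   0   0   0   0   0   0   0   0   0   0   0   0
  1   0   5   5   5   5   5   5   5   5   5   5   5   5   5
  2   0   5   5   5   5  11  16  16  16  16  16  16  16  16
  3   0   5   8   8   8  11  16  19  19  19  19  19  19  19
  4   0   5   8   8   8  11  16  19  19  19  19  19  19  19
  5   0   5   8   8   8  11  16  19  19  19  19  19  19  19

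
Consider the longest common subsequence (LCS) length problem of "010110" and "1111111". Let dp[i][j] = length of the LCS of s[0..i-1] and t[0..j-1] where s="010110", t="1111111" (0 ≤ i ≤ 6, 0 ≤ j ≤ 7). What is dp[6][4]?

   ''  1  1  1  1  1  1  1
''  0  0  0  0  0  0  0  0
 0  0  0  0  0  0  0  0  0
 1  0  1  1  1  1  1  1  1
 0  0  1  1  1  1  1  1  1
 1  0  1  2  2  2  2  2  2
 1  0  1  2  3  3  3  3  3
 0  0  1  2  3  3  3  3  3

3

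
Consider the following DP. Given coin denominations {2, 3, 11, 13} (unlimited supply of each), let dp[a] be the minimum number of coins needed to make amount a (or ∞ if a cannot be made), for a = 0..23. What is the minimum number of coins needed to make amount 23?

5

 a  0  1  2  3  4  5  6  7  8  9 10 11 12 13 14 15 16 17 18 19 20 21 22 23
dp  0  -  1  1  2  2  2  3  3  3  4  1  4  1  2  2  2  3  3  3  4  4  2  5
(- denotes ∞ / unreachable)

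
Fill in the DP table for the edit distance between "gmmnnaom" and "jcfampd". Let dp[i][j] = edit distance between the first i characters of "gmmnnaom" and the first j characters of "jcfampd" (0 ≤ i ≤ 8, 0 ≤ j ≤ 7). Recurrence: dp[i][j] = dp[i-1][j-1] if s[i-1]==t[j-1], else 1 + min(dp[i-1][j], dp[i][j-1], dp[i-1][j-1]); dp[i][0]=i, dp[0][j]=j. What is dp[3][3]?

3

   ''  j  c  f  a  m  p  d
''  0  1  2  3  4  5  6  7
 g  1  1  2  3  4  5  6  7
 m  2  2  2  3  4  4  5  6
 m  3  3  3  3  4  4  5  6
 n  4  4  4  4  4  5  5  6
 n  5  5  5  5  5  5  6  6
 a  6  6  6  6  5  6  6  7
 o  7  7  7  7  6  6  7  7
 m  8  8  8  8  7  6  7  8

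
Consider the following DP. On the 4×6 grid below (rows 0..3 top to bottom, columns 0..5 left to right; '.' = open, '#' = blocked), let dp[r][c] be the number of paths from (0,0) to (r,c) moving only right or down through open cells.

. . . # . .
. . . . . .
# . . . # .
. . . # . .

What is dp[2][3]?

r\c   0   1   2   3   4   5
  0   1   1   1   0   0   0
  1   1   2   3   3   3   3
  2   0   2   5   8   0   3
  3   0   2   7   0   0   3

8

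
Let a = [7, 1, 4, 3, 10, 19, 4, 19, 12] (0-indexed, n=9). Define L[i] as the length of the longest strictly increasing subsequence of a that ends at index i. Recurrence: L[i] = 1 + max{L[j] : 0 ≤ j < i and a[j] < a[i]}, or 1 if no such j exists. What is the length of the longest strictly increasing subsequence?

4

   i    0    1    2    3    4    5    6    7    8
a[i]    7    1    4    3   10   19    4   19   12
L[i]    1    1    2    2    3    4    3    4    4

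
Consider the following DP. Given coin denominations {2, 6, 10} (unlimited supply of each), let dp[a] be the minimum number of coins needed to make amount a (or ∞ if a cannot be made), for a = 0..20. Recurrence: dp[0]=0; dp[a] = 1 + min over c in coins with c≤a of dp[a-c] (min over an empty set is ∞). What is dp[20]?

2

 a  0  1  2  3  4  5  6  7  8  9 10 11 12 13 14 15 16 17 18 19 20
dp  0  -  1  -  2  -  1  -  2  -  1  -  2  -  3  -  2  -  3  -  2
(- denotes ∞ / unreachable)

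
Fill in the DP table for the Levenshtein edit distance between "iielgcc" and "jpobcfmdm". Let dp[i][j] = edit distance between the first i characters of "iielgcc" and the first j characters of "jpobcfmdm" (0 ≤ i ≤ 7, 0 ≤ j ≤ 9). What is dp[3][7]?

   ''  j  p  o  b  c  f  m  d  m
''  0  1  2  3  4  5  6  7  8  9
 i  1  1  2  3  4  5  6  7  8  9
 i  2  2  2  3  4  5  6  7  8  9
 e  3  3  3  3  4  5  6  7  8  9
 l  4  4  4  4  4  5  6  7  8  9
 g  5  5  5  5  5  5  6  7  8  9
 c  6  6  6  6  6  5  6  7  8  9
 c  7  7  7  7  7  6  6  7  8  9

7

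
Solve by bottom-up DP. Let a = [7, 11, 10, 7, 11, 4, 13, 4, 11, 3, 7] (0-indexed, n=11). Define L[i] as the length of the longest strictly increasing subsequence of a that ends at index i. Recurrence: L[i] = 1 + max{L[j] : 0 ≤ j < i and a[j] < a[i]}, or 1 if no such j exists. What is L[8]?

3

   i    0    1    2    3    4    5    6    7    8    9   10
a[i]    7   11   10    7   11    4   13    4   11    3    7
L[i]    1    2    2    1    3    1    4    1    3    1    2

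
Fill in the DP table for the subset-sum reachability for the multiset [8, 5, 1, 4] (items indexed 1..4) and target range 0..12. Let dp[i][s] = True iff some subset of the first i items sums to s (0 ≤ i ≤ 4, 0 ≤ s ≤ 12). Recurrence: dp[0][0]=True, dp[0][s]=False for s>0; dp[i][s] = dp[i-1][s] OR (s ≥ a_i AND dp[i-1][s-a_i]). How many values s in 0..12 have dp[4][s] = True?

i\s   0   1   2   3   4   5   6   7   8   9  10  11  12
  0   T   F   F   F   F   F   F   F   F   F   F   F   F
  1   T   F   F   F   F   F   F   F   T   F   F   F   F
  2   T   F   F   F   F   T   F   F   T   F   F   F   F
  3   T   T   F   F   F   T   T   F   T   T   F   F   F
  4   T   T   F   F   T   T   T   F   T   T   T   F   T

9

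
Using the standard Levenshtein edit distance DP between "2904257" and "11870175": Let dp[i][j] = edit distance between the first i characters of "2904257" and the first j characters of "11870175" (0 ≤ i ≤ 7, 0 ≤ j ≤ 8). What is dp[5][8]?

7

   ''  1  1  8  7  0  1  7  5
''  0  1  2  3  4  5  6  7  8
 2  1  1  2  3  4  5  6  7  8
 9  2  2  2  3  4  5  6  7  8
 0  3  3  3  3  4  4  5  6  7
 4  4  4  4  4  4  5  5  6  7
 2  5  5  5  5  5  5  6  6  7
 5  6  6  6  6  6  6  6  7  6
 7  7  7  7  7  6  7  7  6  7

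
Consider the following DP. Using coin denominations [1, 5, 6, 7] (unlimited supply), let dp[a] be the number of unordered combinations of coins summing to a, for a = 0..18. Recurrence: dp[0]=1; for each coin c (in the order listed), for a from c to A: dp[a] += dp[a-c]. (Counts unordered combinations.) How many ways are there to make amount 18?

16

after  coin     0     1     2     3     4     5     6     7     8     9    10    11    12    13    14    15    16    17    18
          1     1     1     1     1     1     1     1     1     1     1     1     1     1     1     1     1     1     1     1
          5     1     1     1     1     1     2     2     2     2     2     3     3     3     3     3     4     4     4     4
          6     1     1     1     1     1     2     3     3     3     3     4     5     6     6     6     7     8     9    10
          7     1     1     1     1     1     2     3     4     4     4     5     6     8     9    10    11    12    14    16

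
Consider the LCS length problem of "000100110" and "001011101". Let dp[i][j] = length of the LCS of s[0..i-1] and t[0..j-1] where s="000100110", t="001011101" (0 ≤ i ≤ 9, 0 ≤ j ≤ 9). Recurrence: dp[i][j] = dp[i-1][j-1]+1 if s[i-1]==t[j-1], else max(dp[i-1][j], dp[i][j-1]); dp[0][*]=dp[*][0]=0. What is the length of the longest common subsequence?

7

   ''  0  0  1  0  1  1  1  0  1
''  0  0  0  0  0  0  0  0  0  0
 0  0  1  1  1  1  1  1  1  1  1
 0  0  1  2  2  2  2  2  2  2  2
 0  0  1  2  2  3  3  3  3  3  3
 1  0  1  2  3  3  4  4  4  4  4
 0  0  1  2  3  4  4  4  4  5  5
 0  0  1  2  3  4  4  4  4  5  5
 1  0  1  2  3  4  5  5  5  5  6
 1  0  1  2  3  4  5  6  6  6  6
 0  0  1  2  3  4  5  6  6  7  7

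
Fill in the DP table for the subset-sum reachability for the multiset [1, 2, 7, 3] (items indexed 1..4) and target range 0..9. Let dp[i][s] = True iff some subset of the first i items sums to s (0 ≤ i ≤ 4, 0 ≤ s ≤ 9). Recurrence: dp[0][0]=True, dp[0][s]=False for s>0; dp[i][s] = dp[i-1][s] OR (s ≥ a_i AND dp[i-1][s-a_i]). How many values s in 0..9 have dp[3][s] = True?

i\s   0   1   2   3   4   5   6   7   8   9
  0   T   F   F   F   F   F   F   F   F   F
  1   T   T   F   F   F   F   F   F   F   F
  2   T   T   T   T   F   F   F   F   F   F
  3   T   T   T   T   F   F   F   T   T   T
  4   T   T   T   T   T   T   T   T   T   T

7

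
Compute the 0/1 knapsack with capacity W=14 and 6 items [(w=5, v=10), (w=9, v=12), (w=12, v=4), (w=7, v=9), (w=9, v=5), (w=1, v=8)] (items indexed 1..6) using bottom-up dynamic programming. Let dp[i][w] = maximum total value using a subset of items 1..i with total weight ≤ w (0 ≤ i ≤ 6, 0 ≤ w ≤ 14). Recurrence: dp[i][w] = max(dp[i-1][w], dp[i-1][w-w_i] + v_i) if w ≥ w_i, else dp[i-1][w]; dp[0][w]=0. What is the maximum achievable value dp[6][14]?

i\w   0   1   2   3   4   5   6   7   8   9  10  11  12  13  14
  0   0   0   0   0   0   0   0   0   0   0   0   0   0   0   0
  1   0   0   0   0   0  10  10  10  10  10  10  10  10  10  10
  2   0   0   0   0   0  10  10  10  10  12  12  12  12  12  22
  3   0   0   0   0   0  10  10  10  10  12  12  12  12  12  22
  4   0   0   0   0   0  10  10  10  10  12  12  12  19  19  22
  5   0   0   0   0   0  10  10  10  10  12  12  12  19  19  22
  6   0   8   8   8   8  10  18  18  18  18  20  20  20  27  27

27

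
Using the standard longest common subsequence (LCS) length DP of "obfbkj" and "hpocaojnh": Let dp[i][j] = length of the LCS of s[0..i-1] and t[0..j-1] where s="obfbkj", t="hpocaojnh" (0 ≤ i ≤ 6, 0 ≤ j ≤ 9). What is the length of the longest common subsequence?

2

   ''  h  p  o  c  a  o  j  n  h
''  0  0  0  0  0  0  0  0  0  0
 o  0  0  0  1  1  1  1  1  1  1
 b  0  0  0  1  1  1  1  1  1  1
 f  0  0  0  1  1  1  1  1  1  1
 b  0  0  0  1  1  1  1  1  1  1
 k  0  0  0  1  1  1  1  1  1  1
 j  0  0  0  1  1  1  1  2  2  2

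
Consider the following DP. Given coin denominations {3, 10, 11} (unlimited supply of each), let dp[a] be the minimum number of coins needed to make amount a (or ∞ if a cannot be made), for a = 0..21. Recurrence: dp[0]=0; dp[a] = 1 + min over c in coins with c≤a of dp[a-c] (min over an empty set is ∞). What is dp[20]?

2

 a  0  1  2  3  4  5  6  7  8  9 10 11 12 13 14 15 16 17 18 19 20 21
dp  0  -  -  1  -  -  2  -  -  3  1  1  4  2  2  5  3  3  6  4  2  2
(- denotes ∞ / unreachable)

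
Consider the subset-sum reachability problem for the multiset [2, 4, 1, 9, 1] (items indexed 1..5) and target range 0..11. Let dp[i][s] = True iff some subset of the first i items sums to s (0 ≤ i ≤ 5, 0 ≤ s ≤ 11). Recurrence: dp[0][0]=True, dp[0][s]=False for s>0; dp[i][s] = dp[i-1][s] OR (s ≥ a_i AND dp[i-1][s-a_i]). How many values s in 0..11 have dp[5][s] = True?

i\s   0   1   2   3   4   5   6   7   8   9  10  11
  0   T   F   F   F   F   F   F   F   F   F   F   F
  1   T   F   T   F   F   F   F   F   F   F   F   F
  2   T   F   T   F   T   F   T   F   F   F   F   F
  3   T   T   T   T   T   T   T   T   F   F   F   F
  4   T   T   T   T   T   T   T   T   F   T   T   T
  5   T   T   T   T   T   T   T   T   T   T   T   T

12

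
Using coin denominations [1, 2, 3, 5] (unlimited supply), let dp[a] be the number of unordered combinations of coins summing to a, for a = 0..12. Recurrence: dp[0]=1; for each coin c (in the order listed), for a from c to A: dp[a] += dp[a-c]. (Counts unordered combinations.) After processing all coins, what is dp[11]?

24

after  coin     0     1     2     3     4     5     6     7     8     9    10    11    12
          1     1     1     1     1     1     1     1     1     1     1     1     1     1
          2     1     1     2     2     3     3     4     4     5     5     6     6     7
          3     1     1     2     3     4     5     7     8    10    12    14    16    19
          5     1     1     2     3     4     6     8    10    13    16    20    24    29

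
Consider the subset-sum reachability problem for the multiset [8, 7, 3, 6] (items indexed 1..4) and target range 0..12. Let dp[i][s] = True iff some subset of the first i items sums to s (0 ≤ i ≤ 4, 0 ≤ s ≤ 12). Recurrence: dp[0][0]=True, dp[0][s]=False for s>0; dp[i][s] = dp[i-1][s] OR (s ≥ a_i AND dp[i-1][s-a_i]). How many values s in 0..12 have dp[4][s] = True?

i\s   0   1   2   3   4   5   6   7   8   9  10  11  12
  0   T   F   F   F   F   F   F   F   F   F   F   F   F
  1   T   F   F   F   F   F   F   F   T   F   F   F   F
  2   T   F   F   F   F   F   F   T   T   F   F   F   F
  3   T   F   F   T   F   F   F   T   T   F   T   T   F
  4   T   F   F   T   F   F   T   T   T   T   T   T   F

8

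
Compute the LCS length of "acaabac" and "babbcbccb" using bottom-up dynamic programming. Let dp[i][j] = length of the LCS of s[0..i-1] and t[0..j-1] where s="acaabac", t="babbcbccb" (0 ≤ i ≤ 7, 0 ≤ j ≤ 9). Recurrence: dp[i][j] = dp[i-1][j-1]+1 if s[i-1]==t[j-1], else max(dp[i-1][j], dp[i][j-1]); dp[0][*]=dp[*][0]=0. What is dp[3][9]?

2

   ''  b  a  b  b  c  b  c  c  b
''  0  0  0  0  0  0  0  0  0  0
 a  0  0  1  1  1  1  1  1  1  1
 c  0  0  1  1  1  2  2  2  2  2
 a  0  0  1  1  1  2  2  2  2  2
 a  0  0  1  1  1  2  2  2  2  2
 b  0  1  1  2  2  2  3  3  3  3
 a  0  1  2  2  2  2  3  3  3  3
 c  0  1  2  2  2  3  3  4  4  4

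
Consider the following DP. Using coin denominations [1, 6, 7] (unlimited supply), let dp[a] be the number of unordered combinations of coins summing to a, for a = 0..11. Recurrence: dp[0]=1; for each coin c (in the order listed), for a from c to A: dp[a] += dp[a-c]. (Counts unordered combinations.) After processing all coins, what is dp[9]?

after  coin     0     1     2     3     4     5     6     7     8     9    10    11
          1     1     1     1     1     1     1     1     1     1     1     1     1
          6     1     1     1     1     1     1     2     2     2     2     2     2
          7     1     1     1     1     1     1     2     3     3     3     3     3

3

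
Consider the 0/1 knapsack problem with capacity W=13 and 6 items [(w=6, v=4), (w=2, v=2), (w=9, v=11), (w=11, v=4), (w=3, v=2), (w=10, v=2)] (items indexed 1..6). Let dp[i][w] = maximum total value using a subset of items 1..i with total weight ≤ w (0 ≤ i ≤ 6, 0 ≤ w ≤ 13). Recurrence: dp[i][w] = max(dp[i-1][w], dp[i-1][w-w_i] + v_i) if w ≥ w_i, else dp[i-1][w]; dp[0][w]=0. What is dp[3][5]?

2

i\w   0   1   2   3   4   5   6   7   8   9  10  11  12  13
  0   0   0   0   0   0   0   0   0   0   0   0   0   0   0
  1   0   0   0   0   0   0   4   4   4   4   4   4   4   4
  2   0   0   2   2   2   2   4   4   6   6   6   6   6   6
  3   0   0   2   2   2   2   4   4   6  11  11  13  13  13
  4   0   0   2   2   2   2   4   4   6  11  11  13  13  13
  5   0   0   2   2   2   4   4   4   6  11  11  13  13  13
  6   0   0   2   2   2   4   4   4   6  11  11  13  13  13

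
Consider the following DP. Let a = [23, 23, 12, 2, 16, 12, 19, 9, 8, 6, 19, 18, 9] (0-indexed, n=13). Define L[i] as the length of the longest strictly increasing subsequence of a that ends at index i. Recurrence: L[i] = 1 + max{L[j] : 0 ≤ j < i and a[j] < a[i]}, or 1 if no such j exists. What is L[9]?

   i    0    1    2    3    4    5    6    7    8    9   10   11   12
a[i]   23   23   12    2   16   12   19    9    8    6   19   18    9
L[i]    1    1    1    1    2    2    3    2    2    2    3    3    3

2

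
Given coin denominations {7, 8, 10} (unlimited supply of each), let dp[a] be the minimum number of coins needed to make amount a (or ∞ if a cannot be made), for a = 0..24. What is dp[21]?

3

 a  0  1  2  3  4  5  6  7  8  9 10 11 12 13 14 15 16 17 18 19 20 21 22 23 24
dp  0  -  -  -  -  -  -  1  1  -  1  -  -  -  2  2  2  2  2  -  2  3  3  3  3
(- denotes ∞ / unreachable)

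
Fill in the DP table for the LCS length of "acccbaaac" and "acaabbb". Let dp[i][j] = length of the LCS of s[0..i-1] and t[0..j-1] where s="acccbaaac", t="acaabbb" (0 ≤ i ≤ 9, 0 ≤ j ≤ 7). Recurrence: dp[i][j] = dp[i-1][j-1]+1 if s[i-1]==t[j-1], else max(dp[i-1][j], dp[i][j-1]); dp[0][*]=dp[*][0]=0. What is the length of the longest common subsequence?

4

   ''  a  c  a  a  b  b  b
''  0  0  0  0  0  0  0  0
 a  0  1  1  1  1  1  1  1
 c  0  1  2  2  2  2  2  2
 c  0  1  2  2  2  2  2  2
 c  0  1  2  2  2  2  2  2
 b  0  1  2  2  2  3  3  3
 a  0  1  2  3  3  3  3  3
 a  0  1  2  3  4  4  4  4
 a  0  1  2  3  4  4  4  4
 c  0  1  2  3  4  4  4  4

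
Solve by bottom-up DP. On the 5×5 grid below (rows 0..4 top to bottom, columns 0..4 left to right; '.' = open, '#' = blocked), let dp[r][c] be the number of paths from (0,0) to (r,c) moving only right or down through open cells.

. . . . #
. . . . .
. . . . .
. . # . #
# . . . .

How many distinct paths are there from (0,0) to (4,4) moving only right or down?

r\c   0   1   2   3   4
  0   1   1   1   1   0
  1   1   2   3   4   4
  2   1   3   6  10  14
  3   1   4   0  10   0
  4   0   4   4  14  14

14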